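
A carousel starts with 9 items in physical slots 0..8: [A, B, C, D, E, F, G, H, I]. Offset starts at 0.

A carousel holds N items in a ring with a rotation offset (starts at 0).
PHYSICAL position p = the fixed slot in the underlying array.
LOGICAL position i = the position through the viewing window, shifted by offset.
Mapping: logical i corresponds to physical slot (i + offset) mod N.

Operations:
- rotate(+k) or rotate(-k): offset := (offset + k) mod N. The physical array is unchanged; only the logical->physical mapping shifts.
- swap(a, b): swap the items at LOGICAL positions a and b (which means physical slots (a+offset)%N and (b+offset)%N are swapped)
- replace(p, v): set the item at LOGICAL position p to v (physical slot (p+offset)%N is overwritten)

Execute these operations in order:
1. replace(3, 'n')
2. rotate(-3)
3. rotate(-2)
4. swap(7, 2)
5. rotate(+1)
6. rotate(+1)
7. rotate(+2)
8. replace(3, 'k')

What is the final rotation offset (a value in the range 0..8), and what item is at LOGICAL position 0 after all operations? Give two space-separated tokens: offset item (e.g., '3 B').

Answer: 8 I

Derivation:
After op 1 (replace(3, 'n')): offset=0, physical=[A,B,C,n,E,F,G,H,I], logical=[A,B,C,n,E,F,G,H,I]
After op 2 (rotate(-3)): offset=6, physical=[A,B,C,n,E,F,G,H,I], logical=[G,H,I,A,B,C,n,E,F]
After op 3 (rotate(-2)): offset=4, physical=[A,B,C,n,E,F,G,H,I], logical=[E,F,G,H,I,A,B,C,n]
After op 4 (swap(7, 2)): offset=4, physical=[A,B,G,n,E,F,C,H,I], logical=[E,F,C,H,I,A,B,G,n]
After op 5 (rotate(+1)): offset=5, physical=[A,B,G,n,E,F,C,H,I], logical=[F,C,H,I,A,B,G,n,E]
After op 6 (rotate(+1)): offset=6, physical=[A,B,G,n,E,F,C,H,I], logical=[C,H,I,A,B,G,n,E,F]
After op 7 (rotate(+2)): offset=8, physical=[A,B,G,n,E,F,C,H,I], logical=[I,A,B,G,n,E,F,C,H]
After op 8 (replace(3, 'k')): offset=8, physical=[A,B,k,n,E,F,C,H,I], logical=[I,A,B,k,n,E,F,C,H]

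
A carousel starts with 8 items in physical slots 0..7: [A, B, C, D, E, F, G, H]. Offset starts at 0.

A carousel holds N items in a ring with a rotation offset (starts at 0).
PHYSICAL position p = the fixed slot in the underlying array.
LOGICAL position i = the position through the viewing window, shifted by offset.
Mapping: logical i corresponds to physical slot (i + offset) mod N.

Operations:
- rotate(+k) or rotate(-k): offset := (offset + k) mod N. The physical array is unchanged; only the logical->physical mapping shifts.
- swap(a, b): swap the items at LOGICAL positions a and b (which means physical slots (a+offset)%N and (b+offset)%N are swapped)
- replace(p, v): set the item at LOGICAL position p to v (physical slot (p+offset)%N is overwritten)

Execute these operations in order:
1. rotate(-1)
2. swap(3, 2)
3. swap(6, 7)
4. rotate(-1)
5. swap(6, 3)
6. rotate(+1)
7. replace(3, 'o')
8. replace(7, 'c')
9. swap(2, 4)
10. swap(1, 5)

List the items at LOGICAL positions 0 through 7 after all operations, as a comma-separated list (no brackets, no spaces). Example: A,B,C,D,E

After op 1 (rotate(-1)): offset=7, physical=[A,B,C,D,E,F,G,H], logical=[H,A,B,C,D,E,F,G]
After op 2 (swap(3, 2)): offset=7, physical=[A,C,B,D,E,F,G,H], logical=[H,A,C,B,D,E,F,G]
After op 3 (swap(6, 7)): offset=7, physical=[A,C,B,D,E,G,F,H], logical=[H,A,C,B,D,E,G,F]
After op 4 (rotate(-1)): offset=6, physical=[A,C,B,D,E,G,F,H], logical=[F,H,A,C,B,D,E,G]
After op 5 (swap(6, 3)): offset=6, physical=[A,E,B,D,C,G,F,H], logical=[F,H,A,E,B,D,C,G]
After op 6 (rotate(+1)): offset=7, physical=[A,E,B,D,C,G,F,H], logical=[H,A,E,B,D,C,G,F]
After op 7 (replace(3, 'o')): offset=7, physical=[A,E,o,D,C,G,F,H], logical=[H,A,E,o,D,C,G,F]
After op 8 (replace(7, 'c')): offset=7, physical=[A,E,o,D,C,G,c,H], logical=[H,A,E,o,D,C,G,c]
After op 9 (swap(2, 4)): offset=7, physical=[A,D,o,E,C,G,c,H], logical=[H,A,D,o,E,C,G,c]
After op 10 (swap(1, 5)): offset=7, physical=[C,D,o,E,A,G,c,H], logical=[H,C,D,o,E,A,G,c]

Answer: H,C,D,o,E,A,G,c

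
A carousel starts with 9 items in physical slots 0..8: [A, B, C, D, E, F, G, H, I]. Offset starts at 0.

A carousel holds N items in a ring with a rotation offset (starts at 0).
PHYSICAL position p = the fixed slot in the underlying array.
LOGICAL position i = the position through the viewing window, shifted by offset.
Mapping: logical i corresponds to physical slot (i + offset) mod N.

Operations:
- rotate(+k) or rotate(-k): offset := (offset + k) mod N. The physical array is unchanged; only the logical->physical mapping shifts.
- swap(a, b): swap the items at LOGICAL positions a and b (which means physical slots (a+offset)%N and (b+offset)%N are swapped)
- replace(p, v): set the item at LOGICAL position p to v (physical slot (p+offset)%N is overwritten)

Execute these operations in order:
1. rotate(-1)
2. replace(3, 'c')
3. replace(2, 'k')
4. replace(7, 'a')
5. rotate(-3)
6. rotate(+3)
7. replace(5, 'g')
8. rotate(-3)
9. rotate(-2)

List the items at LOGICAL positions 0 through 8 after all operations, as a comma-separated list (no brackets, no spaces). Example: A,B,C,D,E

Answer: D,g,F,a,H,I,A,k,c

Derivation:
After op 1 (rotate(-1)): offset=8, physical=[A,B,C,D,E,F,G,H,I], logical=[I,A,B,C,D,E,F,G,H]
After op 2 (replace(3, 'c')): offset=8, physical=[A,B,c,D,E,F,G,H,I], logical=[I,A,B,c,D,E,F,G,H]
After op 3 (replace(2, 'k')): offset=8, physical=[A,k,c,D,E,F,G,H,I], logical=[I,A,k,c,D,E,F,G,H]
After op 4 (replace(7, 'a')): offset=8, physical=[A,k,c,D,E,F,a,H,I], logical=[I,A,k,c,D,E,F,a,H]
After op 5 (rotate(-3)): offset=5, physical=[A,k,c,D,E,F,a,H,I], logical=[F,a,H,I,A,k,c,D,E]
After op 6 (rotate(+3)): offset=8, physical=[A,k,c,D,E,F,a,H,I], logical=[I,A,k,c,D,E,F,a,H]
After op 7 (replace(5, 'g')): offset=8, physical=[A,k,c,D,g,F,a,H,I], logical=[I,A,k,c,D,g,F,a,H]
After op 8 (rotate(-3)): offset=5, physical=[A,k,c,D,g,F,a,H,I], logical=[F,a,H,I,A,k,c,D,g]
After op 9 (rotate(-2)): offset=3, physical=[A,k,c,D,g,F,a,H,I], logical=[D,g,F,a,H,I,A,k,c]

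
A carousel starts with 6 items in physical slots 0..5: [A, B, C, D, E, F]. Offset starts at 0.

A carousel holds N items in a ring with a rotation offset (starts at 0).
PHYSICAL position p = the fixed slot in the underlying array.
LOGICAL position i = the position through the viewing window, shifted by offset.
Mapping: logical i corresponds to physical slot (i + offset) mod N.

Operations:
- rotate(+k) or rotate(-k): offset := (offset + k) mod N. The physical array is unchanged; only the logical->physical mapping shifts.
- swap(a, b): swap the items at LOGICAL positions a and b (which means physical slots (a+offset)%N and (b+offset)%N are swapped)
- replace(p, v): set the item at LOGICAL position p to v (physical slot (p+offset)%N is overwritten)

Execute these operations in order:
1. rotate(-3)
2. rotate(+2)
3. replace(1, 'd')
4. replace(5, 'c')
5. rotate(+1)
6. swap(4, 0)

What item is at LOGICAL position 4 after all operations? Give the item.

After op 1 (rotate(-3)): offset=3, physical=[A,B,C,D,E,F], logical=[D,E,F,A,B,C]
After op 2 (rotate(+2)): offset=5, physical=[A,B,C,D,E,F], logical=[F,A,B,C,D,E]
After op 3 (replace(1, 'd')): offset=5, physical=[d,B,C,D,E,F], logical=[F,d,B,C,D,E]
After op 4 (replace(5, 'c')): offset=5, physical=[d,B,C,D,c,F], logical=[F,d,B,C,D,c]
After op 5 (rotate(+1)): offset=0, physical=[d,B,C,D,c,F], logical=[d,B,C,D,c,F]
After op 6 (swap(4, 0)): offset=0, physical=[c,B,C,D,d,F], logical=[c,B,C,D,d,F]

Answer: d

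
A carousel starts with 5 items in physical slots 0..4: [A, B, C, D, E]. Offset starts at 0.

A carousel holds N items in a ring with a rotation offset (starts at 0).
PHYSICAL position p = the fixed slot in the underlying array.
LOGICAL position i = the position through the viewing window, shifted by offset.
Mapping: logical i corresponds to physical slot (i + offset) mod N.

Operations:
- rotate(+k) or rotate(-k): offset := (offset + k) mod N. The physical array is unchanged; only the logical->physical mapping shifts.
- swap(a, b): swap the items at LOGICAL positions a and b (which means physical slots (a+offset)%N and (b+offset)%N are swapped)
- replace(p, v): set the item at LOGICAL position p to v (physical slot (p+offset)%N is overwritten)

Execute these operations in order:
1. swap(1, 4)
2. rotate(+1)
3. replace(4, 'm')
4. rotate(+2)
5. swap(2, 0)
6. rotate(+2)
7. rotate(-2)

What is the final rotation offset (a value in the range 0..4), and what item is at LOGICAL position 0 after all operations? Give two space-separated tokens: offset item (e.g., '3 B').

Answer: 3 m

Derivation:
After op 1 (swap(1, 4)): offset=0, physical=[A,E,C,D,B], logical=[A,E,C,D,B]
After op 2 (rotate(+1)): offset=1, physical=[A,E,C,D,B], logical=[E,C,D,B,A]
After op 3 (replace(4, 'm')): offset=1, physical=[m,E,C,D,B], logical=[E,C,D,B,m]
After op 4 (rotate(+2)): offset=3, physical=[m,E,C,D,B], logical=[D,B,m,E,C]
After op 5 (swap(2, 0)): offset=3, physical=[D,E,C,m,B], logical=[m,B,D,E,C]
After op 6 (rotate(+2)): offset=0, physical=[D,E,C,m,B], logical=[D,E,C,m,B]
After op 7 (rotate(-2)): offset=3, physical=[D,E,C,m,B], logical=[m,B,D,E,C]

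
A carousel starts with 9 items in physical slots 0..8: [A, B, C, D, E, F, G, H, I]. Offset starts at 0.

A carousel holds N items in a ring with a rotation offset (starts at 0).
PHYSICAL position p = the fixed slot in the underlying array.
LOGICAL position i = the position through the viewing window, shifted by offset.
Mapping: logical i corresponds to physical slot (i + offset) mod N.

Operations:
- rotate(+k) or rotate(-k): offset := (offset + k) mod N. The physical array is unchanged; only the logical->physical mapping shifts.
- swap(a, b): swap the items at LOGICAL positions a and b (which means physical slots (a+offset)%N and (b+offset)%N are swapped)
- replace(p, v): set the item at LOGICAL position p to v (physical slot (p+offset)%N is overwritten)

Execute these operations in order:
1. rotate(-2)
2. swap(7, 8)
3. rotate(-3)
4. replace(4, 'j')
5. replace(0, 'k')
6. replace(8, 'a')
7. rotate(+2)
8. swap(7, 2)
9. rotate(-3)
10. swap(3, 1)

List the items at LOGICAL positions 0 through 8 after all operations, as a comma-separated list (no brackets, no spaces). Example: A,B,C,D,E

After op 1 (rotate(-2)): offset=7, physical=[A,B,C,D,E,F,G,H,I], logical=[H,I,A,B,C,D,E,F,G]
After op 2 (swap(7, 8)): offset=7, physical=[A,B,C,D,E,G,F,H,I], logical=[H,I,A,B,C,D,E,G,F]
After op 3 (rotate(-3)): offset=4, physical=[A,B,C,D,E,G,F,H,I], logical=[E,G,F,H,I,A,B,C,D]
After op 4 (replace(4, 'j')): offset=4, physical=[A,B,C,D,E,G,F,H,j], logical=[E,G,F,H,j,A,B,C,D]
After op 5 (replace(0, 'k')): offset=4, physical=[A,B,C,D,k,G,F,H,j], logical=[k,G,F,H,j,A,B,C,D]
After op 6 (replace(8, 'a')): offset=4, physical=[A,B,C,a,k,G,F,H,j], logical=[k,G,F,H,j,A,B,C,a]
After op 7 (rotate(+2)): offset=6, physical=[A,B,C,a,k,G,F,H,j], logical=[F,H,j,A,B,C,a,k,G]
After op 8 (swap(7, 2)): offset=6, physical=[A,B,C,a,j,G,F,H,k], logical=[F,H,k,A,B,C,a,j,G]
After op 9 (rotate(-3)): offset=3, physical=[A,B,C,a,j,G,F,H,k], logical=[a,j,G,F,H,k,A,B,C]
After op 10 (swap(3, 1)): offset=3, physical=[A,B,C,a,F,G,j,H,k], logical=[a,F,G,j,H,k,A,B,C]

Answer: a,F,G,j,H,k,A,B,C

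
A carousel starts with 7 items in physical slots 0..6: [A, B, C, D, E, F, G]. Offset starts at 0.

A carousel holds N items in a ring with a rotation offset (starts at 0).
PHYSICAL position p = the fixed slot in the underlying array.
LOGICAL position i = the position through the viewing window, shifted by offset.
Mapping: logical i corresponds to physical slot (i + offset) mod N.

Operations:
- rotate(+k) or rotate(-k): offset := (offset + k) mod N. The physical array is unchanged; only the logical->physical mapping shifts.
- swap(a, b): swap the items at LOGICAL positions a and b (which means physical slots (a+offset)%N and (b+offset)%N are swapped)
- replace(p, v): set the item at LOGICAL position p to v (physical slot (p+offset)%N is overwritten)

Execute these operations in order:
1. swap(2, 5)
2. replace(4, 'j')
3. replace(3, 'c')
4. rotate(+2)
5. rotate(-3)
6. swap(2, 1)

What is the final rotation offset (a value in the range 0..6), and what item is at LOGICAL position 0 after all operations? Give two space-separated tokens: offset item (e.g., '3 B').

Answer: 6 G

Derivation:
After op 1 (swap(2, 5)): offset=0, physical=[A,B,F,D,E,C,G], logical=[A,B,F,D,E,C,G]
After op 2 (replace(4, 'j')): offset=0, physical=[A,B,F,D,j,C,G], logical=[A,B,F,D,j,C,G]
After op 3 (replace(3, 'c')): offset=0, physical=[A,B,F,c,j,C,G], logical=[A,B,F,c,j,C,G]
After op 4 (rotate(+2)): offset=2, physical=[A,B,F,c,j,C,G], logical=[F,c,j,C,G,A,B]
After op 5 (rotate(-3)): offset=6, physical=[A,B,F,c,j,C,G], logical=[G,A,B,F,c,j,C]
After op 6 (swap(2, 1)): offset=6, physical=[B,A,F,c,j,C,G], logical=[G,B,A,F,c,j,C]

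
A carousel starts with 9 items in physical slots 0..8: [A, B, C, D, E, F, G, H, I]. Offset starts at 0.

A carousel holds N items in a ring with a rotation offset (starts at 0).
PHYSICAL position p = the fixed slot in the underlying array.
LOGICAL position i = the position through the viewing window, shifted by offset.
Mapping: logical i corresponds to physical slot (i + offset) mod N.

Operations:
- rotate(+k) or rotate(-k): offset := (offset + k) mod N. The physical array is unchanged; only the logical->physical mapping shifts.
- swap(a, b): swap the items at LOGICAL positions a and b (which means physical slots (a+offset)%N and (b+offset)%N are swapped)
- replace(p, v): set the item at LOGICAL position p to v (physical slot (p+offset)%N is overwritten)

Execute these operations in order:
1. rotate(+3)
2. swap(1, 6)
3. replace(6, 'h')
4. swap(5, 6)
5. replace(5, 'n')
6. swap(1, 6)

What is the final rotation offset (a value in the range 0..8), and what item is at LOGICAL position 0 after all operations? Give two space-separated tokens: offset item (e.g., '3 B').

Answer: 3 D

Derivation:
After op 1 (rotate(+3)): offset=3, physical=[A,B,C,D,E,F,G,H,I], logical=[D,E,F,G,H,I,A,B,C]
After op 2 (swap(1, 6)): offset=3, physical=[E,B,C,D,A,F,G,H,I], logical=[D,A,F,G,H,I,E,B,C]
After op 3 (replace(6, 'h')): offset=3, physical=[h,B,C,D,A,F,G,H,I], logical=[D,A,F,G,H,I,h,B,C]
After op 4 (swap(5, 6)): offset=3, physical=[I,B,C,D,A,F,G,H,h], logical=[D,A,F,G,H,h,I,B,C]
After op 5 (replace(5, 'n')): offset=3, physical=[I,B,C,D,A,F,G,H,n], logical=[D,A,F,G,H,n,I,B,C]
After op 6 (swap(1, 6)): offset=3, physical=[A,B,C,D,I,F,G,H,n], logical=[D,I,F,G,H,n,A,B,C]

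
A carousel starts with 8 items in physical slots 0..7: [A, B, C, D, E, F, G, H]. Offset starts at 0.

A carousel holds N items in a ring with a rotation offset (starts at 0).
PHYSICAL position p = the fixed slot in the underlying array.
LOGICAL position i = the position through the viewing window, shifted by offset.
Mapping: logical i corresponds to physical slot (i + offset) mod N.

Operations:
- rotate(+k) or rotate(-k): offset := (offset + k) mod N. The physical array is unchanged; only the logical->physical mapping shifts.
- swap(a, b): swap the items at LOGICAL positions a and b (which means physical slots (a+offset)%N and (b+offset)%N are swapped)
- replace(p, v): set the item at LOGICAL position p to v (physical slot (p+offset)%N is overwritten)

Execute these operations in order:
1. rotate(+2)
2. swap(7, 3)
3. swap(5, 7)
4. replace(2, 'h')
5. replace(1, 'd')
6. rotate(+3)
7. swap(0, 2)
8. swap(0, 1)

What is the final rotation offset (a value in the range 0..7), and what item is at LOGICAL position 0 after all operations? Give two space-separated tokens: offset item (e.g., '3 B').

After op 1 (rotate(+2)): offset=2, physical=[A,B,C,D,E,F,G,H], logical=[C,D,E,F,G,H,A,B]
After op 2 (swap(7, 3)): offset=2, physical=[A,F,C,D,E,B,G,H], logical=[C,D,E,B,G,H,A,F]
After op 3 (swap(5, 7)): offset=2, physical=[A,H,C,D,E,B,G,F], logical=[C,D,E,B,G,F,A,H]
After op 4 (replace(2, 'h')): offset=2, physical=[A,H,C,D,h,B,G,F], logical=[C,D,h,B,G,F,A,H]
After op 5 (replace(1, 'd')): offset=2, physical=[A,H,C,d,h,B,G,F], logical=[C,d,h,B,G,F,A,H]
After op 6 (rotate(+3)): offset=5, physical=[A,H,C,d,h,B,G,F], logical=[B,G,F,A,H,C,d,h]
After op 7 (swap(0, 2)): offset=5, physical=[A,H,C,d,h,F,G,B], logical=[F,G,B,A,H,C,d,h]
After op 8 (swap(0, 1)): offset=5, physical=[A,H,C,d,h,G,F,B], logical=[G,F,B,A,H,C,d,h]

Answer: 5 G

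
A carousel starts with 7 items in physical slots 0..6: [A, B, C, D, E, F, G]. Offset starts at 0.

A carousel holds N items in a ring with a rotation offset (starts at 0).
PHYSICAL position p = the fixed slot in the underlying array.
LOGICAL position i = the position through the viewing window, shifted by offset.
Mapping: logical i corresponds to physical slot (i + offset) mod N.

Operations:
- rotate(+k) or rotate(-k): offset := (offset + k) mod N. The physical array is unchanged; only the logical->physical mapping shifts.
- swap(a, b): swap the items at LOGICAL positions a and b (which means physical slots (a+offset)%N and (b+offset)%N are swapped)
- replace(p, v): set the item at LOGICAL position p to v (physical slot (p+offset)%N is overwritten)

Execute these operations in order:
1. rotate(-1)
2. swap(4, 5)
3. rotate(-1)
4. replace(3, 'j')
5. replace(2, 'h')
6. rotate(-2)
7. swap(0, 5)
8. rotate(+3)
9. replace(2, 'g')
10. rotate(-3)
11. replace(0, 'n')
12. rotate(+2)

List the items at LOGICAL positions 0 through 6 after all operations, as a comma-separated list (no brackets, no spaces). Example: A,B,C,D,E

Answer: F,G,h,g,C,n,D

Derivation:
After op 1 (rotate(-1)): offset=6, physical=[A,B,C,D,E,F,G], logical=[G,A,B,C,D,E,F]
After op 2 (swap(4, 5)): offset=6, physical=[A,B,C,E,D,F,G], logical=[G,A,B,C,E,D,F]
After op 3 (rotate(-1)): offset=5, physical=[A,B,C,E,D,F,G], logical=[F,G,A,B,C,E,D]
After op 4 (replace(3, 'j')): offset=5, physical=[A,j,C,E,D,F,G], logical=[F,G,A,j,C,E,D]
After op 5 (replace(2, 'h')): offset=5, physical=[h,j,C,E,D,F,G], logical=[F,G,h,j,C,E,D]
After op 6 (rotate(-2)): offset=3, physical=[h,j,C,E,D,F,G], logical=[E,D,F,G,h,j,C]
After op 7 (swap(0, 5)): offset=3, physical=[h,E,C,j,D,F,G], logical=[j,D,F,G,h,E,C]
After op 8 (rotate(+3)): offset=6, physical=[h,E,C,j,D,F,G], logical=[G,h,E,C,j,D,F]
After op 9 (replace(2, 'g')): offset=6, physical=[h,g,C,j,D,F,G], logical=[G,h,g,C,j,D,F]
After op 10 (rotate(-3)): offset=3, physical=[h,g,C,j,D,F,G], logical=[j,D,F,G,h,g,C]
After op 11 (replace(0, 'n')): offset=3, physical=[h,g,C,n,D,F,G], logical=[n,D,F,G,h,g,C]
After op 12 (rotate(+2)): offset=5, physical=[h,g,C,n,D,F,G], logical=[F,G,h,g,C,n,D]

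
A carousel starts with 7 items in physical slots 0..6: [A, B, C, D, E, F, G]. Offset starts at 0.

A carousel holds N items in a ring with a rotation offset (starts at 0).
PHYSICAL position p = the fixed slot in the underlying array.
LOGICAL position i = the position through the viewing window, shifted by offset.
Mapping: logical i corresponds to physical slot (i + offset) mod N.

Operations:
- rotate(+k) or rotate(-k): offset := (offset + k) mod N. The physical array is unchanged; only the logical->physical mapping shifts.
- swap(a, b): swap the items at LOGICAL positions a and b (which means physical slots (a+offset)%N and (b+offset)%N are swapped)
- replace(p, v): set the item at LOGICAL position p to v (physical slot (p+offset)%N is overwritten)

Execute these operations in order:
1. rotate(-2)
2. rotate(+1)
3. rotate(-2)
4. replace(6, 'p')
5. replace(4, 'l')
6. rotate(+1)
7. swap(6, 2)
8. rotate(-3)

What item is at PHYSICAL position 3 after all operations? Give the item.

After op 1 (rotate(-2)): offset=5, physical=[A,B,C,D,E,F,G], logical=[F,G,A,B,C,D,E]
After op 2 (rotate(+1)): offset=6, physical=[A,B,C,D,E,F,G], logical=[G,A,B,C,D,E,F]
After op 3 (rotate(-2)): offset=4, physical=[A,B,C,D,E,F,G], logical=[E,F,G,A,B,C,D]
After op 4 (replace(6, 'p')): offset=4, physical=[A,B,C,p,E,F,G], logical=[E,F,G,A,B,C,p]
After op 5 (replace(4, 'l')): offset=4, physical=[A,l,C,p,E,F,G], logical=[E,F,G,A,l,C,p]
After op 6 (rotate(+1)): offset=5, physical=[A,l,C,p,E,F,G], logical=[F,G,A,l,C,p,E]
After op 7 (swap(6, 2)): offset=5, physical=[E,l,C,p,A,F,G], logical=[F,G,E,l,C,p,A]
After op 8 (rotate(-3)): offset=2, physical=[E,l,C,p,A,F,G], logical=[C,p,A,F,G,E,l]

Answer: p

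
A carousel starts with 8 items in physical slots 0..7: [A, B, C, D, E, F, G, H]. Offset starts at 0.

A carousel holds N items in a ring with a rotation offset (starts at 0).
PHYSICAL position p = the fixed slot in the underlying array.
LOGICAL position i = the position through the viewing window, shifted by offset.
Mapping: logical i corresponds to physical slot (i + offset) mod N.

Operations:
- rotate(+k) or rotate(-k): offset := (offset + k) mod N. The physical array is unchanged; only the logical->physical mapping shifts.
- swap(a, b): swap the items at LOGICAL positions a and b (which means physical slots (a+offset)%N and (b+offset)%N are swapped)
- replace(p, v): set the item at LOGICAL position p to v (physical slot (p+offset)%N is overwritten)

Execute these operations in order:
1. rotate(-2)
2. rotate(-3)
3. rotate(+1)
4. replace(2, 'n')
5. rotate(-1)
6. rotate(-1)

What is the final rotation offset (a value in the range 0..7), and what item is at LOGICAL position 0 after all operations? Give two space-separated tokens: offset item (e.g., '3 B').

After op 1 (rotate(-2)): offset=6, physical=[A,B,C,D,E,F,G,H], logical=[G,H,A,B,C,D,E,F]
After op 2 (rotate(-3)): offset=3, physical=[A,B,C,D,E,F,G,H], logical=[D,E,F,G,H,A,B,C]
After op 3 (rotate(+1)): offset=4, physical=[A,B,C,D,E,F,G,H], logical=[E,F,G,H,A,B,C,D]
After op 4 (replace(2, 'n')): offset=4, physical=[A,B,C,D,E,F,n,H], logical=[E,F,n,H,A,B,C,D]
After op 5 (rotate(-1)): offset=3, physical=[A,B,C,D,E,F,n,H], logical=[D,E,F,n,H,A,B,C]
After op 6 (rotate(-1)): offset=2, physical=[A,B,C,D,E,F,n,H], logical=[C,D,E,F,n,H,A,B]

Answer: 2 C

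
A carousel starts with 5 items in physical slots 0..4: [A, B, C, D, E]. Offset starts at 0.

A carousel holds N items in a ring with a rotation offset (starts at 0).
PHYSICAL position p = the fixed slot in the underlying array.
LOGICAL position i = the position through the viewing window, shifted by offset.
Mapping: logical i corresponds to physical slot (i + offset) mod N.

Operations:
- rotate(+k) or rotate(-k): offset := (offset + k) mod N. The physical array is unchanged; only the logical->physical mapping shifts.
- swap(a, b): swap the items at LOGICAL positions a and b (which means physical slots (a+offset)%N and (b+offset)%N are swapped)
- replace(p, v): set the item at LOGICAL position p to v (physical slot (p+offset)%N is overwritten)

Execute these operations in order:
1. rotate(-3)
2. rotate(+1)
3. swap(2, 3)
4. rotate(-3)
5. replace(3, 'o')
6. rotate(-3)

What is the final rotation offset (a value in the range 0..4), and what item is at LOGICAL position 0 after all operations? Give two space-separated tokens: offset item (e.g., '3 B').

Answer: 2 C

Derivation:
After op 1 (rotate(-3)): offset=2, physical=[A,B,C,D,E], logical=[C,D,E,A,B]
After op 2 (rotate(+1)): offset=3, physical=[A,B,C,D,E], logical=[D,E,A,B,C]
After op 3 (swap(2, 3)): offset=3, physical=[B,A,C,D,E], logical=[D,E,B,A,C]
After op 4 (rotate(-3)): offset=0, physical=[B,A,C,D,E], logical=[B,A,C,D,E]
After op 5 (replace(3, 'o')): offset=0, physical=[B,A,C,o,E], logical=[B,A,C,o,E]
After op 6 (rotate(-3)): offset=2, physical=[B,A,C,o,E], logical=[C,o,E,B,A]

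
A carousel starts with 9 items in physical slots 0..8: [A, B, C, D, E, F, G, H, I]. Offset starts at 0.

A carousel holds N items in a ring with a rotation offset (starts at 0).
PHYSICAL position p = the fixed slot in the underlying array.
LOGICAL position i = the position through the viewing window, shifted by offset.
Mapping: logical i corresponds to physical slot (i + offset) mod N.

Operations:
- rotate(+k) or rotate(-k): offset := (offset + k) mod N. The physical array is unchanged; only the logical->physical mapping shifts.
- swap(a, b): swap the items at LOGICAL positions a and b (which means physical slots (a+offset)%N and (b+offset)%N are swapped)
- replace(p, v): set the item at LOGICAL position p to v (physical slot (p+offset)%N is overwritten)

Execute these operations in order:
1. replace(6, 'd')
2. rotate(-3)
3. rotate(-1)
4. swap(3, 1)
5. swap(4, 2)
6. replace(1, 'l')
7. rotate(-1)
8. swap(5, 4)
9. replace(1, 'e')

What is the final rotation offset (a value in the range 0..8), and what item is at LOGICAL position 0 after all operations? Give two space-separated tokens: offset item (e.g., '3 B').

After op 1 (replace(6, 'd')): offset=0, physical=[A,B,C,D,E,F,d,H,I], logical=[A,B,C,D,E,F,d,H,I]
After op 2 (rotate(-3)): offset=6, physical=[A,B,C,D,E,F,d,H,I], logical=[d,H,I,A,B,C,D,E,F]
After op 3 (rotate(-1)): offset=5, physical=[A,B,C,D,E,F,d,H,I], logical=[F,d,H,I,A,B,C,D,E]
After op 4 (swap(3, 1)): offset=5, physical=[A,B,C,D,E,F,I,H,d], logical=[F,I,H,d,A,B,C,D,E]
After op 5 (swap(4, 2)): offset=5, physical=[H,B,C,D,E,F,I,A,d], logical=[F,I,A,d,H,B,C,D,E]
After op 6 (replace(1, 'l')): offset=5, physical=[H,B,C,D,E,F,l,A,d], logical=[F,l,A,d,H,B,C,D,E]
After op 7 (rotate(-1)): offset=4, physical=[H,B,C,D,E,F,l,A,d], logical=[E,F,l,A,d,H,B,C,D]
After op 8 (swap(5, 4)): offset=4, physical=[d,B,C,D,E,F,l,A,H], logical=[E,F,l,A,H,d,B,C,D]
After op 9 (replace(1, 'e')): offset=4, physical=[d,B,C,D,E,e,l,A,H], logical=[E,e,l,A,H,d,B,C,D]

Answer: 4 E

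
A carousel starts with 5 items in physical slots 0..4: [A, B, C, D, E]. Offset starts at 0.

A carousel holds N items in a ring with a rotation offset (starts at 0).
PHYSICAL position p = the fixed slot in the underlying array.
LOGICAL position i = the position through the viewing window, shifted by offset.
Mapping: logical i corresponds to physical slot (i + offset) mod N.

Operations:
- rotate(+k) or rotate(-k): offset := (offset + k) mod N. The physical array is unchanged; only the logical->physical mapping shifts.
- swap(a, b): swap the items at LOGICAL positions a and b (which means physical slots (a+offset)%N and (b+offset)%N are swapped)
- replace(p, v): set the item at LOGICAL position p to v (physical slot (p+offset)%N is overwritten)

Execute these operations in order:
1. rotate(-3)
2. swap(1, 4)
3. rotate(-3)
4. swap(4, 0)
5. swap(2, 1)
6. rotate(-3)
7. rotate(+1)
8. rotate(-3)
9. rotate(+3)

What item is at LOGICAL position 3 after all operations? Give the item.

After op 1 (rotate(-3)): offset=2, physical=[A,B,C,D,E], logical=[C,D,E,A,B]
After op 2 (swap(1, 4)): offset=2, physical=[A,D,C,B,E], logical=[C,B,E,A,D]
After op 3 (rotate(-3)): offset=4, physical=[A,D,C,B,E], logical=[E,A,D,C,B]
After op 4 (swap(4, 0)): offset=4, physical=[A,D,C,E,B], logical=[B,A,D,C,E]
After op 5 (swap(2, 1)): offset=4, physical=[D,A,C,E,B], logical=[B,D,A,C,E]
After op 6 (rotate(-3)): offset=1, physical=[D,A,C,E,B], logical=[A,C,E,B,D]
After op 7 (rotate(+1)): offset=2, physical=[D,A,C,E,B], logical=[C,E,B,D,A]
After op 8 (rotate(-3)): offset=4, physical=[D,A,C,E,B], logical=[B,D,A,C,E]
After op 9 (rotate(+3)): offset=2, physical=[D,A,C,E,B], logical=[C,E,B,D,A]

Answer: D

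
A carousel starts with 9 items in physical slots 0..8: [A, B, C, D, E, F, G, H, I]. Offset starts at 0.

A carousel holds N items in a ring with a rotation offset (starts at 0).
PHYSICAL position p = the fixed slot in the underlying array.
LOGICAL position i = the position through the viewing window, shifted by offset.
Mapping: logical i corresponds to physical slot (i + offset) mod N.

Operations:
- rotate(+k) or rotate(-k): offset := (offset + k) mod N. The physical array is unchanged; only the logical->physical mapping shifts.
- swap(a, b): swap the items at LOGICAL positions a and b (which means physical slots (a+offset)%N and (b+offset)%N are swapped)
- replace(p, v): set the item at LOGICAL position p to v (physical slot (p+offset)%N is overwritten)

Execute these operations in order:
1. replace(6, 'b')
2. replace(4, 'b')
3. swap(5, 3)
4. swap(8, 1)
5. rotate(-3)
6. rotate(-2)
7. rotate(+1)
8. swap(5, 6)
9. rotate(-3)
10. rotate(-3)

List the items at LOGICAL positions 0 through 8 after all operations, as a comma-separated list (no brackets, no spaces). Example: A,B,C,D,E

Answer: B,A,C,I,F,b,D,b,H

Derivation:
After op 1 (replace(6, 'b')): offset=0, physical=[A,B,C,D,E,F,b,H,I], logical=[A,B,C,D,E,F,b,H,I]
After op 2 (replace(4, 'b')): offset=0, physical=[A,B,C,D,b,F,b,H,I], logical=[A,B,C,D,b,F,b,H,I]
After op 3 (swap(5, 3)): offset=0, physical=[A,B,C,F,b,D,b,H,I], logical=[A,B,C,F,b,D,b,H,I]
After op 4 (swap(8, 1)): offset=0, physical=[A,I,C,F,b,D,b,H,B], logical=[A,I,C,F,b,D,b,H,B]
After op 5 (rotate(-3)): offset=6, physical=[A,I,C,F,b,D,b,H,B], logical=[b,H,B,A,I,C,F,b,D]
After op 6 (rotate(-2)): offset=4, physical=[A,I,C,F,b,D,b,H,B], logical=[b,D,b,H,B,A,I,C,F]
After op 7 (rotate(+1)): offset=5, physical=[A,I,C,F,b,D,b,H,B], logical=[D,b,H,B,A,I,C,F,b]
After op 8 (swap(5, 6)): offset=5, physical=[A,C,I,F,b,D,b,H,B], logical=[D,b,H,B,A,C,I,F,b]
After op 9 (rotate(-3)): offset=2, physical=[A,C,I,F,b,D,b,H,B], logical=[I,F,b,D,b,H,B,A,C]
After op 10 (rotate(-3)): offset=8, physical=[A,C,I,F,b,D,b,H,B], logical=[B,A,C,I,F,b,D,b,H]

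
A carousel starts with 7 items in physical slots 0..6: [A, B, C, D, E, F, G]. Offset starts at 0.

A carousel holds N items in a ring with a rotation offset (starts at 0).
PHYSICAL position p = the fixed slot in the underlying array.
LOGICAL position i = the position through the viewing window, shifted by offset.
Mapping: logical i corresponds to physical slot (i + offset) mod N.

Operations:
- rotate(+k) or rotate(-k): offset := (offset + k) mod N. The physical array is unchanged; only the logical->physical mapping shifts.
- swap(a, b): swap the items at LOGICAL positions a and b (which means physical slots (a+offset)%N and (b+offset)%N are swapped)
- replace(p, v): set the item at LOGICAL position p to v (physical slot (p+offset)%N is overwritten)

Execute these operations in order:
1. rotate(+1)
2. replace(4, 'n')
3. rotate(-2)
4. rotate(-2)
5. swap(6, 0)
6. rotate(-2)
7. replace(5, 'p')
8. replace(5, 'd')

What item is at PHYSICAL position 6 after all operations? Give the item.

Answer: G

Derivation:
After op 1 (rotate(+1)): offset=1, physical=[A,B,C,D,E,F,G], logical=[B,C,D,E,F,G,A]
After op 2 (replace(4, 'n')): offset=1, physical=[A,B,C,D,E,n,G], logical=[B,C,D,E,n,G,A]
After op 3 (rotate(-2)): offset=6, physical=[A,B,C,D,E,n,G], logical=[G,A,B,C,D,E,n]
After op 4 (rotate(-2)): offset=4, physical=[A,B,C,D,E,n,G], logical=[E,n,G,A,B,C,D]
After op 5 (swap(6, 0)): offset=4, physical=[A,B,C,E,D,n,G], logical=[D,n,G,A,B,C,E]
After op 6 (rotate(-2)): offset=2, physical=[A,B,C,E,D,n,G], logical=[C,E,D,n,G,A,B]
After op 7 (replace(5, 'p')): offset=2, physical=[p,B,C,E,D,n,G], logical=[C,E,D,n,G,p,B]
After op 8 (replace(5, 'd')): offset=2, physical=[d,B,C,E,D,n,G], logical=[C,E,D,n,G,d,B]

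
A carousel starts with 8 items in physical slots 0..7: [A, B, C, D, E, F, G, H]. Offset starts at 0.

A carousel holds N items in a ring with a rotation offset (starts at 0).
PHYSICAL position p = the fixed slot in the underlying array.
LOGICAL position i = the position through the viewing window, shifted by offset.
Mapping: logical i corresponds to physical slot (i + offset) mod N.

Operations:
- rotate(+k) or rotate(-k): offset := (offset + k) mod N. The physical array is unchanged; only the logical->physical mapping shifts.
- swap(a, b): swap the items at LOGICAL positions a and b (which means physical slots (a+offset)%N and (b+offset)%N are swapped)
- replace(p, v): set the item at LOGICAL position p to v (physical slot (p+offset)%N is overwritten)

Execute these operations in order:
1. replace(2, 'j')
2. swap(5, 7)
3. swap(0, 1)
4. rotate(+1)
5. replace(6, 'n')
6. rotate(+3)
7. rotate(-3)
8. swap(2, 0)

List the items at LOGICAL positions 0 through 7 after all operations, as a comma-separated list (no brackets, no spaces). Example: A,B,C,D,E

After op 1 (replace(2, 'j')): offset=0, physical=[A,B,j,D,E,F,G,H], logical=[A,B,j,D,E,F,G,H]
After op 2 (swap(5, 7)): offset=0, physical=[A,B,j,D,E,H,G,F], logical=[A,B,j,D,E,H,G,F]
After op 3 (swap(0, 1)): offset=0, physical=[B,A,j,D,E,H,G,F], logical=[B,A,j,D,E,H,G,F]
After op 4 (rotate(+1)): offset=1, physical=[B,A,j,D,E,H,G,F], logical=[A,j,D,E,H,G,F,B]
After op 5 (replace(6, 'n')): offset=1, physical=[B,A,j,D,E,H,G,n], logical=[A,j,D,E,H,G,n,B]
After op 6 (rotate(+3)): offset=4, physical=[B,A,j,D,E,H,G,n], logical=[E,H,G,n,B,A,j,D]
After op 7 (rotate(-3)): offset=1, physical=[B,A,j,D,E,H,G,n], logical=[A,j,D,E,H,G,n,B]
After op 8 (swap(2, 0)): offset=1, physical=[B,D,j,A,E,H,G,n], logical=[D,j,A,E,H,G,n,B]

Answer: D,j,A,E,H,G,n,B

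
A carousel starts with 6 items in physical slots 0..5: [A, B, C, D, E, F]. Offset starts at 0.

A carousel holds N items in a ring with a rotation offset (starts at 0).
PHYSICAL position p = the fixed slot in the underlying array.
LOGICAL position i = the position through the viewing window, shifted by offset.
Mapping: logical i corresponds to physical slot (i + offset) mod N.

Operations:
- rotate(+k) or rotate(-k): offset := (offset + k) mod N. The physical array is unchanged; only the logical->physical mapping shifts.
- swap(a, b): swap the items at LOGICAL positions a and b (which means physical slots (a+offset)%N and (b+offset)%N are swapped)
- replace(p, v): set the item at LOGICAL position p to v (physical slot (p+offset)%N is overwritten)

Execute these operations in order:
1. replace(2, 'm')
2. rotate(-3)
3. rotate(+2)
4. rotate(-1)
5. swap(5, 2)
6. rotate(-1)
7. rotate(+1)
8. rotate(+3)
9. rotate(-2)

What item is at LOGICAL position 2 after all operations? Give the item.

Answer: B

Derivation:
After op 1 (replace(2, 'm')): offset=0, physical=[A,B,m,D,E,F], logical=[A,B,m,D,E,F]
After op 2 (rotate(-3)): offset=3, physical=[A,B,m,D,E,F], logical=[D,E,F,A,B,m]
After op 3 (rotate(+2)): offset=5, physical=[A,B,m,D,E,F], logical=[F,A,B,m,D,E]
After op 4 (rotate(-1)): offset=4, physical=[A,B,m,D,E,F], logical=[E,F,A,B,m,D]
After op 5 (swap(5, 2)): offset=4, physical=[D,B,m,A,E,F], logical=[E,F,D,B,m,A]
After op 6 (rotate(-1)): offset=3, physical=[D,B,m,A,E,F], logical=[A,E,F,D,B,m]
After op 7 (rotate(+1)): offset=4, physical=[D,B,m,A,E,F], logical=[E,F,D,B,m,A]
After op 8 (rotate(+3)): offset=1, physical=[D,B,m,A,E,F], logical=[B,m,A,E,F,D]
After op 9 (rotate(-2)): offset=5, physical=[D,B,m,A,E,F], logical=[F,D,B,m,A,E]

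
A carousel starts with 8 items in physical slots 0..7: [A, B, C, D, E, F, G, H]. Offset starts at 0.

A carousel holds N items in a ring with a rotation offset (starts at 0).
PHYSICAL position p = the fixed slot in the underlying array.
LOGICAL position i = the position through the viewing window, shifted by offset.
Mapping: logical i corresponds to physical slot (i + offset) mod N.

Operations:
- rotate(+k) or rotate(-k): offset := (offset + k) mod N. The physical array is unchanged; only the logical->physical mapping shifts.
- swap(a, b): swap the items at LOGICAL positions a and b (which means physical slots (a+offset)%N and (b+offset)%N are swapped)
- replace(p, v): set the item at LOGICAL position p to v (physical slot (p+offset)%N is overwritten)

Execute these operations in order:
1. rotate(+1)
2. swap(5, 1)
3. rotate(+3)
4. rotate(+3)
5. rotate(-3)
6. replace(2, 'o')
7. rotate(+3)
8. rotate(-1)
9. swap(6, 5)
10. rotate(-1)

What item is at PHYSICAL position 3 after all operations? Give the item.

Answer: E

Derivation:
After op 1 (rotate(+1)): offset=1, physical=[A,B,C,D,E,F,G,H], logical=[B,C,D,E,F,G,H,A]
After op 2 (swap(5, 1)): offset=1, physical=[A,B,G,D,E,F,C,H], logical=[B,G,D,E,F,C,H,A]
After op 3 (rotate(+3)): offset=4, physical=[A,B,G,D,E,F,C,H], logical=[E,F,C,H,A,B,G,D]
After op 4 (rotate(+3)): offset=7, physical=[A,B,G,D,E,F,C,H], logical=[H,A,B,G,D,E,F,C]
After op 5 (rotate(-3)): offset=4, physical=[A,B,G,D,E,F,C,H], logical=[E,F,C,H,A,B,G,D]
After op 6 (replace(2, 'o')): offset=4, physical=[A,B,G,D,E,F,o,H], logical=[E,F,o,H,A,B,G,D]
After op 7 (rotate(+3)): offset=7, physical=[A,B,G,D,E,F,o,H], logical=[H,A,B,G,D,E,F,o]
After op 8 (rotate(-1)): offset=6, physical=[A,B,G,D,E,F,o,H], logical=[o,H,A,B,G,D,E,F]
After op 9 (swap(6, 5)): offset=6, physical=[A,B,G,E,D,F,o,H], logical=[o,H,A,B,G,E,D,F]
After op 10 (rotate(-1)): offset=5, physical=[A,B,G,E,D,F,o,H], logical=[F,o,H,A,B,G,E,D]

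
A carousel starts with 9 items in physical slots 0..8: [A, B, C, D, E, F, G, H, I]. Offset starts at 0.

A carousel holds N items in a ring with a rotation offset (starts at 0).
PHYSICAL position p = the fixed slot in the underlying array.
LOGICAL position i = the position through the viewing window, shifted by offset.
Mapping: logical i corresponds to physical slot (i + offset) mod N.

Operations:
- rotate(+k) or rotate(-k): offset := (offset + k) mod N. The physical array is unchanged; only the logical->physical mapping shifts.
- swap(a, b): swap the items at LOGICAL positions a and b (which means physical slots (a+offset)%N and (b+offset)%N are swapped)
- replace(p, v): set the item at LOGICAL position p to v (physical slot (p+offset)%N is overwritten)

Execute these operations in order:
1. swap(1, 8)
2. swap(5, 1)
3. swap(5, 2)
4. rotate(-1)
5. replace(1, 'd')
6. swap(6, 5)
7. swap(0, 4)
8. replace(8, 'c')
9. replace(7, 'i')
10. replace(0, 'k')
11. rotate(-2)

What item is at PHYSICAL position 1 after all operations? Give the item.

Answer: F

Derivation:
After op 1 (swap(1, 8)): offset=0, physical=[A,I,C,D,E,F,G,H,B], logical=[A,I,C,D,E,F,G,H,B]
After op 2 (swap(5, 1)): offset=0, physical=[A,F,C,D,E,I,G,H,B], logical=[A,F,C,D,E,I,G,H,B]
After op 3 (swap(5, 2)): offset=0, physical=[A,F,I,D,E,C,G,H,B], logical=[A,F,I,D,E,C,G,H,B]
After op 4 (rotate(-1)): offset=8, physical=[A,F,I,D,E,C,G,H,B], logical=[B,A,F,I,D,E,C,G,H]
After op 5 (replace(1, 'd')): offset=8, physical=[d,F,I,D,E,C,G,H,B], logical=[B,d,F,I,D,E,C,G,H]
After op 6 (swap(6, 5)): offset=8, physical=[d,F,I,D,C,E,G,H,B], logical=[B,d,F,I,D,C,E,G,H]
After op 7 (swap(0, 4)): offset=8, physical=[d,F,I,B,C,E,G,H,D], logical=[D,d,F,I,B,C,E,G,H]
After op 8 (replace(8, 'c')): offset=8, physical=[d,F,I,B,C,E,G,c,D], logical=[D,d,F,I,B,C,E,G,c]
After op 9 (replace(7, 'i')): offset=8, physical=[d,F,I,B,C,E,i,c,D], logical=[D,d,F,I,B,C,E,i,c]
After op 10 (replace(0, 'k')): offset=8, physical=[d,F,I,B,C,E,i,c,k], logical=[k,d,F,I,B,C,E,i,c]
After op 11 (rotate(-2)): offset=6, physical=[d,F,I,B,C,E,i,c,k], logical=[i,c,k,d,F,I,B,C,E]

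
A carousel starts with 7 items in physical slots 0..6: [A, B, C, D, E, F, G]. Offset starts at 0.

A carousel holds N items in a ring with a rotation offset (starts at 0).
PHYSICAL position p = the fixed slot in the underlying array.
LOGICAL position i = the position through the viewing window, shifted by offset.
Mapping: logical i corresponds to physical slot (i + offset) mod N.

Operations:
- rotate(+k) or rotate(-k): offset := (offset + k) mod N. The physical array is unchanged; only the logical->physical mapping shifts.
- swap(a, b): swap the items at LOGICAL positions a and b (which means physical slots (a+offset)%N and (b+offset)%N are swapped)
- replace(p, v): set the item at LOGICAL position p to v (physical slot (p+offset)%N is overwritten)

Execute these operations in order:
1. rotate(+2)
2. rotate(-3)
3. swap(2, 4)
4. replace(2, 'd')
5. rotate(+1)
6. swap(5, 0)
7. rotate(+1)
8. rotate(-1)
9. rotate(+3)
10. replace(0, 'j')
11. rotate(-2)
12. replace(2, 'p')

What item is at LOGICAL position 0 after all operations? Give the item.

Answer: d

Derivation:
After op 1 (rotate(+2)): offset=2, physical=[A,B,C,D,E,F,G], logical=[C,D,E,F,G,A,B]
After op 2 (rotate(-3)): offset=6, physical=[A,B,C,D,E,F,G], logical=[G,A,B,C,D,E,F]
After op 3 (swap(2, 4)): offset=6, physical=[A,D,C,B,E,F,G], logical=[G,A,D,C,B,E,F]
After op 4 (replace(2, 'd')): offset=6, physical=[A,d,C,B,E,F,G], logical=[G,A,d,C,B,E,F]
After op 5 (rotate(+1)): offset=0, physical=[A,d,C,B,E,F,G], logical=[A,d,C,B,E,F,G]
After op 6 (swap(5, 0)): offset=0, physical=[F,d,C,B,E,A,G], logical=[F,d,C,B,E,A,G]
After op 7 (rotate(+1)): offset=1, physical=[F,d,C,B,E,A,G], logical=[d,C,B,E,A,G,F]
After op 8 (rotate(-1)): offset=0, physical=[F,d,C,B,E,A,G], logical=[F,d,C,B,E,A,G]
After op 9 (rotate(+3)): offset=3, physical=[F,d,C,B,E,A,G], logical=[B,E,A,G,F,d,C]
After op 10 (replace(0, 'j')): offset=3, physical=[F,d,C,j,E,A,G], logical=[j,E,A,G,F,d,C]
After op 11 (rotate(-2)): offset=1, physical=[F,d,C,j,E,A,G], logical=[d,C,j,E,A,G,F]
After op 12 (replace(2, 'p')): offset=1, physical=[F,d,C,p,E,A,G], logical=[d,C,p,E,A,G,F]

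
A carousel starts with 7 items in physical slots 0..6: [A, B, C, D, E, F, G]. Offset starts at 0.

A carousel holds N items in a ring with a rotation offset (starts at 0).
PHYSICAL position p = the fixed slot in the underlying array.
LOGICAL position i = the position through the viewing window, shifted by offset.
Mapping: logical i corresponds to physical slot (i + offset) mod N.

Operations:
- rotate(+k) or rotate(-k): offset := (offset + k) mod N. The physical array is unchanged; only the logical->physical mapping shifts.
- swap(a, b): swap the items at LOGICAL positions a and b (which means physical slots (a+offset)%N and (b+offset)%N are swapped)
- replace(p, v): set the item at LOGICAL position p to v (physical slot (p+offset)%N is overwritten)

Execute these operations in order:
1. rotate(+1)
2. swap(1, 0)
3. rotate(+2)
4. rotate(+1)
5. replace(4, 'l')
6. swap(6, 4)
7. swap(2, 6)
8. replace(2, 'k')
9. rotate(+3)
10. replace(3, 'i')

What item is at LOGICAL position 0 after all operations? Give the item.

Answer: A

Derivation:
After op 1 (rotate(+1)): offset=1, physical=[A,B,C,D,E,F,G], logical=[B,C,D,E,F,G,A]
After op 2 (swap(1, 0)): offset=1, physical=[A,C,B,D,E,F,G], logical=[C,B,D,E,F,G,A]
After op 3 (rotate(+2)): offset=3, physical=[A,C,B,D,E,F,G], logical=[D,E,F,G,A,C,B]
After op 4 (rotate(+1)): offset=4, physical=[A,C,B,D,E,F,G], logical=[E,F,G,A,C,B,D]
After op 5 (replace(4, 'l')): offset=4, physical=[A,l,B,D,E,F,G], logical=[E,F,G,A,l,B,D]
After op 6 (swap(6, 4)): offset=4, physical=[A,D,B,l,E,F,G], logical=[E,F,G,A,D,B,l]
After op 7 (swap(2, 6)): offset=4, physical=[A,D,B,G,E,F,l], logical=[E,F,l,A,D,B,G]
After op 8 (replace(2, 'k')): offset=4, physical=[A,D,B,G,E,F,k], logical=[E,F,k,A,D,B,G]
After op 9 (rotate(+3)): offset=0, physical=[A,D,B,G,E,F,k], logical=[A,D,B,G,E,F,k]
After op 10 (replace(3, 'i')): offset=0, physical=[A,D,B,i,E,F,k], logical=[A,D,B,i,E,F,k]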